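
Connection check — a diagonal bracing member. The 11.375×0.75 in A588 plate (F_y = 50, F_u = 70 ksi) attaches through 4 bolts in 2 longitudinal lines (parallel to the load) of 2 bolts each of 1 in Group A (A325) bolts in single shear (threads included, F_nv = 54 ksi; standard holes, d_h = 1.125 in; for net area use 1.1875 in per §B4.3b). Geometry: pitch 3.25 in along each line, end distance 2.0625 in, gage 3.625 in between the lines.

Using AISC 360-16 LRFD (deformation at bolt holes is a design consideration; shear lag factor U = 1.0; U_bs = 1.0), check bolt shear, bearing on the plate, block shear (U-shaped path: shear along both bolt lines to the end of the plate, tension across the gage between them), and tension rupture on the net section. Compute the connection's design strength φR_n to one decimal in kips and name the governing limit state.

Bolt shear: A_b = π(1)²/4 = 0.7854 in². φR_n = 0.75 × 54 × 0.7854 × 4 × 1 = 127.2 kips.
Bearing (0.75 in plate, F_u = 70 ksi): end bolts L_c = 2.0625 − 1.125/2 = 1.5, R_n = min(1.2×1.5×0.75×70, 2.4×1×0.75×70) = 94.5 kips/bolt; interior L_c = 3.25 − 1.125 = 2.125, R_n = 126 kips/bolt. φR_n = 0.75 × (2×94.5 + 2×126) = 330.8 kips.
Block shear: shear path 2×[2.0625+1×3.25] = 2×5.3125 in, A_gv = 7.9688, A_nv = 2×(5.3125 − 1.5×1.1875)×0.75 = 5.2969 in²; tension across gage: (3.625 − 1×1.1875)×0.75 = 1.8281 in². R_n = min(0.6×70×5.2969, 0.6×50×7.9688) + 1.0×70×1.8281 = min(222.47, 239.06) + 127.97 = 350.44 kips. φR_n = 0.75 × 350.44 = 262.8 kips.
Tension rupture (net): A_n = (11.375 − 2×1.1875)×0.75 = 6.75 in² (U = 1.0, A_e = A_n). φR_n = 0.75 × 70 × 6.75 = 354.4 kips.
Governing: min(127.2, 330.8, 262.8, 354.4) = 127.2 kips → bolt shear.

127.2 kips (bolt shear governs)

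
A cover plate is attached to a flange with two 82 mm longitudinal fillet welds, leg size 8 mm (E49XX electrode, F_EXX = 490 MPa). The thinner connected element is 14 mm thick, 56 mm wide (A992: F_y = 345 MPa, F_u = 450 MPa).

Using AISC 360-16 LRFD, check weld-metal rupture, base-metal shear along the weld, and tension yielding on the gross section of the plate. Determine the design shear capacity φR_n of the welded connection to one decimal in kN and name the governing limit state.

Weld metal: throat = 0.707×8 = 5.656 mm, L = 2×82 = 164 mm. φR_n = 0.75 × 0.6 × 490 × 5.656 × 164 = 204.5 kN.
Base metal shear (14 mm plate): yield φR_n = 1.0×0.6×345×14×164 = 475.3 kN; rupture φR_n = 0.75×0.6×450×14×164 = 464.9 kN; take 464.9 kN (rupture).
Tension yield (gross): A_g = 56×14 = 784 mm². φR_n = 0.90 × 345 × 784 = 243.4 kN.
Governing: min(204.5, 464.9, 243.4) = 204.5 kN → weld metal.

204.5 kN (weld metal governs)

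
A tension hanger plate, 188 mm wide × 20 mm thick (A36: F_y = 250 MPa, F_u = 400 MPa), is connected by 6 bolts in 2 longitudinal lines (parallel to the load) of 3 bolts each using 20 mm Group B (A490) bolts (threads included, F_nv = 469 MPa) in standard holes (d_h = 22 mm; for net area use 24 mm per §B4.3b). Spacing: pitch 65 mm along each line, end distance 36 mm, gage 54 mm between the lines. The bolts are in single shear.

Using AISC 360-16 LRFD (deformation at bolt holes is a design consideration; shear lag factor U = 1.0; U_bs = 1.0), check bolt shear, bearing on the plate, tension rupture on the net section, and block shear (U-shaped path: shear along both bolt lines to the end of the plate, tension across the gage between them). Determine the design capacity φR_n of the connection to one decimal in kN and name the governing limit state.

663.0 kN (bolt shear governs)

Bolt shear: A_b = π(20)²/4 = 314.16 mm². φR_n = 0.75 × 469 × 314.16 × 6 × 1 = 663.0 kN.
Bearing (20 mm plate, F_u = 400 MPa): end bolts L_c = 36 − 22/2 = 25, R_n = min(1.2×25×20×400, 2.4×20×20×400) = 240 kN/bolt; interior L_c = 65 − 22 = 43, R_n = 384 kN/bolt. φR_n = 0.75 × (2×240 + 4×384) = 1512.0 kN.
Tension rupture (net): A_n = (188 − 2×24)×20 = 2800 mm² (U = 1.0, A_e = A_n). φR_n = 0.75 × 400 × 2800 = 840.0 kN.
Block shear: shear path 2×[36+2×65] = 2×166 mm, A_gv = 6640, A_nv = 2×(166 − 2.5×24)×20 = 4240 mm²; tension across gage: (54 − 1×24)×20 = 600 mm². R_n = min(0.6×400×4240, 0.6×250×6640) + 1.0×400×600 = min(1017.6, 996) + 240 = 1236 kN. φR_n = 0.75 × 1236 = 927.0 kN.
Governing: min(663.0, 1512.0, 840.0, 927.0) = 663.0 kN → bolt shear.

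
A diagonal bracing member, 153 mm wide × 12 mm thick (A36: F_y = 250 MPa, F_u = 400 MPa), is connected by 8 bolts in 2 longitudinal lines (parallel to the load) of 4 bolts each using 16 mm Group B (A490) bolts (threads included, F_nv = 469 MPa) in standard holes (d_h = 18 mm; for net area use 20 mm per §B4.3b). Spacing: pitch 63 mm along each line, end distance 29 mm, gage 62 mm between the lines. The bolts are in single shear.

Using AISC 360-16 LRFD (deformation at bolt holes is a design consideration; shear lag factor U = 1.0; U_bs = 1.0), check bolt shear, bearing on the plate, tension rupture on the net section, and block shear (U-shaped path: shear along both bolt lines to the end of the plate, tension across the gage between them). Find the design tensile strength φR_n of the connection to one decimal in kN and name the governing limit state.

406.8 kN (net-section rupture governs)

Bolt shear: A_b = π(16)²/4 = 201.06 mm². φR_n = 0.75 × 469 × 201.06 × 8 × 1 = 565.8 kN.
Bearing (12 mm plate, F_u = 400 MPa): end bolts L_c = 29 − 18/2 = 20, R_n = min(1.2×20×12×400, 2.4×16×12×400) = 115.2 kN/bolt; interior L_c = 63 − 18 = 45, R_n = 184.32 kN/bolt. φR_n = 0.75 × (2×115.2 + 6×184.32) = 1002.2 kN.
Tension rupture (net): A_n = (153 − 2×20)×12 = 1356 mm² (U = 1.0, A_e = A_n). φR_n = 0.75 × 400 × 1356 = 406.8 kN.
Block shear: shear path 2×[29+3×63] = 2×218 mm, A_gv = 5232, A_nv = 2×(218 − 3.5×20)×12 = 3552 mm²; tension across gage: (62 − 1×20)×12 = 504 mm². R_n = min(0.6×400×3552, 0.6×250×5232) + 1.0×400×504 = min(852.48, 784.8) + 201.6 = 986.4 kN. φR_n = 0.75 × 986.4 = 739.8 kN.
Governing: min(565.8, 1002.2, 406.8, 739.8) = 406.8 kN → net-section rupture.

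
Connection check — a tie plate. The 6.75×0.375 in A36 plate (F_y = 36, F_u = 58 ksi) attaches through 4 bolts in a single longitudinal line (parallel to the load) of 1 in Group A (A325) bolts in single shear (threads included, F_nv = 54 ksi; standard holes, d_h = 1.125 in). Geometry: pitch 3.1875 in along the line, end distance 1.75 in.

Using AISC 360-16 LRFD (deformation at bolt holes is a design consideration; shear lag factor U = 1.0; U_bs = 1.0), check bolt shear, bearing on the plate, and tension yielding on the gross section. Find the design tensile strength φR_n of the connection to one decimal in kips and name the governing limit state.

82.0 kips (gross-section yield governs)

Bolt shear: A_b = π(1)²/4 = 0.7854 in². φR_n = 0.75 × 54 × 0.7854 × 4 × 1 = 127.2 kips.
Bearing (0.375 in plate, F_u = 58 ksi): end bolts L_c = 1.75 − 1.125/2 = 1.1875, R_n = min(1.2×1.1875×0.375×58, 2.4×1×0.375×58) = 30.994 kips/bolt; interior L_c = 3.1875 − 1.125 = 2.0625, R_n = 52.2 kips/bolt. φR_n = 0.75 × (1×30.994 + 3×52.2) = 140.7 kips.
Tension yield (gross): A_g = 6.75×0.375 = 2.5313 in². φR_n = 0.90 × 36 × 2.5313 = 82.0 kips.
Governing: min(127.2, 140.7, 82.0) = 82.0 kips → gross-section yield.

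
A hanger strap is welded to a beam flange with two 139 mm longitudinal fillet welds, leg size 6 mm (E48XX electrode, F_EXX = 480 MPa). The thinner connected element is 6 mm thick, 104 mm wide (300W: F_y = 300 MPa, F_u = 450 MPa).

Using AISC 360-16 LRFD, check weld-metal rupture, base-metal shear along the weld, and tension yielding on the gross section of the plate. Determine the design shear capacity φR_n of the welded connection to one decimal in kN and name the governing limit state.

168.5 kN (gross-section yield governs)

Weld metal: throat = 0.707×6 = 4.242 mm, L = 2×139 = 278 mm. φR_n = 0.75 × 0.6 × 480 × 4.242 × 278 = 254.7 kN.
Base metal shear (6 mm plate): yield φR_n = 1.0×0.6×300×6×278 = 300.2 kN; rupture φR_n = 0.75×0.6×450×6×278 = 337.8 kN; take 300.2 kN (yield).
Tension yield (gross): A_g = 104×6 = 624 mm². φR_n = 0.90 × 300 × 624 = 168.5 kN.
Governing: min(254.7, 300.2, 168.5) = 168.5 kN → gross-section yield.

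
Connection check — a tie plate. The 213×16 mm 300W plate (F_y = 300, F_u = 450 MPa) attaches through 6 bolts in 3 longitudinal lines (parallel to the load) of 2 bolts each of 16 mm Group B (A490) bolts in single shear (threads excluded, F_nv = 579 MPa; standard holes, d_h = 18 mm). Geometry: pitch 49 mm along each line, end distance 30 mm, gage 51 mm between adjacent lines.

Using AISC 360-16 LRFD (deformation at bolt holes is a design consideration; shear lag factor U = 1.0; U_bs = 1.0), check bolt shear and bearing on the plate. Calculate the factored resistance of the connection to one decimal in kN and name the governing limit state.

Bolt shear: A_b = π(16)²/4 = 201.06 mm². φR_n = 0.75 × 579 × 201.06 × 6 × 1 = 523.9 kN.
Bearing (16 mm plate, F_u = 450 MPa): end bolts L_c = 30 − 18/2 = 21, R_n = min(1.2×21×16×450, 2.4×16×16×450) = 181.44 kN/bolt; interior L_c = 49 − 18 = 31, R_n = 267.84 kN/bolt. φR_n = 0.75 × (3×181.44 + 3×267.84) = 1010.9 kN.
Governing: min(523.9, 1010.9) = 523.9 kN → bolt shear.

523.9 kN (bolt shear governs)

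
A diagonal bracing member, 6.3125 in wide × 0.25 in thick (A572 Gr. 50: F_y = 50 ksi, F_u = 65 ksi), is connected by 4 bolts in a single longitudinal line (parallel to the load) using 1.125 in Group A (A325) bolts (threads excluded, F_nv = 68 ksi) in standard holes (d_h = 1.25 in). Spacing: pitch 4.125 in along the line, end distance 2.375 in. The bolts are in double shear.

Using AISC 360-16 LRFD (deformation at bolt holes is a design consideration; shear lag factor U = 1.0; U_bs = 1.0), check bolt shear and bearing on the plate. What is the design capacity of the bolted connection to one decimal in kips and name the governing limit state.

Bolt shear: A_b = π(1.125)²/4 = 0.99402 in². φR_n = 0.75 × 68 × 0.99402 × 4 × 2 = 405.6 kips.
Bearing (0.25 in plate, F_u = 65 ksi): end bolts L_c = 2.375 − 1.25/2 = 1.75, R_n = min(1.2×1.75×0.25×65, 2.4×1.125×0.25×65) = 34.125 kips/bolt; interior L_c = 4.125 − 1.25 = 2.875, R_n = 43.875 kips/bolt. φR_n = 0.75 × (1×34.125 + 3×43.875) = 124.3 kips.
Governing: min(405.6, 124.3) = 124.3 kips → bearing.

124.3 kips (bearing governs)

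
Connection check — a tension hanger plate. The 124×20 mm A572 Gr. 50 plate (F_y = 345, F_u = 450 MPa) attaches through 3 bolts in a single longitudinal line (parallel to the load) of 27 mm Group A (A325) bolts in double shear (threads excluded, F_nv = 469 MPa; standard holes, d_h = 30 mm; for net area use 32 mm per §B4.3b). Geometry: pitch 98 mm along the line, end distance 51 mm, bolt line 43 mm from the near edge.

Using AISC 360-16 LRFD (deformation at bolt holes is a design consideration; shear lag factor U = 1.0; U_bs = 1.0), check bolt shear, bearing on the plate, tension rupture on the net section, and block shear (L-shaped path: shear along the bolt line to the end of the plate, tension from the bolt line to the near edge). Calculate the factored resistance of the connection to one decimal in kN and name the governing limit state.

621.0 kN (net-section rupture governs)

Bolt shear: A_b = π(27)²/4 = 572.56 mm². φR_n = 0.75 × 469 × 572.56 × 3 × 2 = 1208.4 kN.
Bearing (20 mm plate, F_u = 450 MPa): end bolts L_c = 51 − 30/2 = 36, R_n = min(1.2×36×20×450, 2.4×27×20×450) = 388.8 kN/bolt; interior L_c = 98 − 30 = 68, R_n = 583.2 kN/bolt. φR_n = 0.75 × (1×388.8 + 2×583.2) = 1166.4 kN.
Tension rupture (net): A_n = (124 − 1×32)×20 = 1840 mm² (U = 1.0, A_e = A_n). φR_n = 0.75 × 450 × 1840 = 621.0 kN.
Block shear: shear path 1×[51+2×98] = 1×247 mm, A_gv = 4940, A_nv = 1×(247 − 2.5×32)×20 = 3340 mm²; tension to near edge: (43 − 0.5×32)×20 = 540 mm². R_n = min(0.6×450×3340, 0.6×345×4940) + 1.0×450×540 = min(901.8, 1022.6) + 243 = 1144.8 kN. φR_n = 0.75 × 1144.8 = 858.6 kN.
Governing: min(1208.4, 1166.4, 621.0, 858.6) = 621.0 kN → net-section rupture.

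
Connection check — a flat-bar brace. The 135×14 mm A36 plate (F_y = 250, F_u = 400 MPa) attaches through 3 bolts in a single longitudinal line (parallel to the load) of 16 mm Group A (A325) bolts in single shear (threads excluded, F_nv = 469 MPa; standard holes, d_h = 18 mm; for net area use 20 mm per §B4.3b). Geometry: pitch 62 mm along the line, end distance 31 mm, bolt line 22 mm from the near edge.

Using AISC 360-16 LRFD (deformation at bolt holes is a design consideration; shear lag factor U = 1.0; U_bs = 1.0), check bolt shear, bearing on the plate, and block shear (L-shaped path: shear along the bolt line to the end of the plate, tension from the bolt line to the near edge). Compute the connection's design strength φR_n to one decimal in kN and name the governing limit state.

212.2 kN (bolt shear governs)

Bolt shear: A_b = π(16)²/4 = 201.06 mm². φR_n = 0.75 × 469 × 201.06 × 3 × 1 = 212.2 kN.
Bearing (14 mm plate, F_u = 400 MPa): end bolts L_c = 31 − 18/2 = 22, R_n = min(1.2×22×14×400, 2.4×16×14×400) = 147.84 kN/bolt; interior L_c = 62 − 18 = 44, R_n = 215.04 kN/bolt. φR_n = 0.75 × (1×147.84 + 2×215.04) = 433.4 kN.
Block shear: shear path 1×[31+2×62] = 1×155 mm, A_gv = 2170, A_nv = 1×(155 − 2.5×20)×14 = 1470 mm²; tension to near edge: (22 − 0.5×20)×14 = 168 mm². R_n = min(0.6×400×1470, 0.6×250×2170) + 1.0×400×168 = min(352.8, 325.5) + 67.2 = 392.7 kN. φR_n = 0.75 × 392.7 = 294.5 kN.
Governing: min(212.2, 433.4, 294.5) = 212.2 kN → bolt shear.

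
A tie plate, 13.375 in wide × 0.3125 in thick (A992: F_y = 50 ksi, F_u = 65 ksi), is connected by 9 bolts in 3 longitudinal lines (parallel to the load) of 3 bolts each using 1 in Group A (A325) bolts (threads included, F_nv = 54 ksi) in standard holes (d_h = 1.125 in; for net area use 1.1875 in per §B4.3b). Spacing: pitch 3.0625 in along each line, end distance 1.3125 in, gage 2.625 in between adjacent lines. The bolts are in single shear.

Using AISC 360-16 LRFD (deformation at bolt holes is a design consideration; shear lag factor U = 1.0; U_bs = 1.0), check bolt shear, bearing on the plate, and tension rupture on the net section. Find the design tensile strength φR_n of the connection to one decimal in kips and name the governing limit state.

Bolt shear: A_b = π(1)²/4 = 0.7854 in². φR_n = 0.75 × 54 × 0.7854 × 9 × 1 = 286.3 kips.
Bearing (0.3125 in plate, F_u = 65 ksi): end bolts L_c = 1.3125 − 1.125/2 = 0.75, R_n = min(1.2×0.75×0.3125×65, 2.4×1×0.3125×65) = 18.281 kips/bolt; interior L_c = 3.0625 − 1.125 = 1.9375, R_n = 47.227 kips/bolt. φR_n = 0.75 × (3×18.281 + 6×47.227) = 253.7 kips.
Tension rupture (net): A_n = (13.375 − 3×1.1875)×0.3125 = 3.0664 in² (U = 1.0, A_e = A_n). φR_n = 0.75 × 65 × 3.0664 = 149.5 kips.
Governing: min(286.3, 253.7, 149.5) = 149.5 kips → net-section rupture.

149.5 kips (net-section rupture governs)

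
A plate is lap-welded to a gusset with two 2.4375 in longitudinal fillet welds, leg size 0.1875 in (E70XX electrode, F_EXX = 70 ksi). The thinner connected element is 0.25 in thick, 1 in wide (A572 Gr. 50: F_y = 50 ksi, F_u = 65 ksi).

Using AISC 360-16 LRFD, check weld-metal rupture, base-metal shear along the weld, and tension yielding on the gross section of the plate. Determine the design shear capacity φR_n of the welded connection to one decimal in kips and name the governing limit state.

Weld metal: throat = 0.707×0.1875 = 0.13256 in, L = 2×2.4375 = 4.875 in. φR_n = 0.75 × 0.6 × 70 × 0.13256 × 4.875 = 20.4 kips.
Base metal shear (0.25 in plate): yield φR_n = 1.0×0.6×50×0.25×4.875 = 36.6 kips; rupture φR_n = 0.75×0.6×65×0.25×4.875 = 35.6 kips; take 35.6 kips (rupture).
Tension yield (gross): A_g = 1×0.25 = 0.25 in². φR_n = 0.90 × 50 × 0.25 = 11.3 kips.
Governing: min(20.4, 35.6, 11.3) = 11.3 kips → gross-section yield.

11.3 kips (gross-section yield governs)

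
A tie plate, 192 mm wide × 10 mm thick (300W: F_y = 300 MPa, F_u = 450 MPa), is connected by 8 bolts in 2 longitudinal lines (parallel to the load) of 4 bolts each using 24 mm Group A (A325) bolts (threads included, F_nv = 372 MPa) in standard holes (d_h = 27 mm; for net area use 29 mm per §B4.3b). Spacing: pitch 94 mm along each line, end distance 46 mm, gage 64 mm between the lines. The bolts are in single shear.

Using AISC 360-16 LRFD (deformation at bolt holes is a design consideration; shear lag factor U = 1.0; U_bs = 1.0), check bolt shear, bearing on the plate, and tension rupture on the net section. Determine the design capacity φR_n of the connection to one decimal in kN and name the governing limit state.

452.3 kN (net-section rupture governs)

Bolt shear: A_b = π(24)²/4 = 452.39 mm². φR_n = 0.75 × 372 × 452.39 × 8 × 1 = 1009.7 kN.
Bearing (10 mm plate, F_u = 450 MPa): end bolts L_c = 46 − 27/2 = 32.5, R_n = min(1.2×32.5×10×450, 2.4×24×10×450) = 175.5 kN/bolt; interior L_c = 94 − 27 = 67, R_n = 259.2 kN/bolt. φR_n = 0.75 × (2×175.5 + 6×259.2) = 1429.7 kN.
Tension rupture (net): A_n = (192 − 2×29)×10 = 1340 mm² (U = 1.0, A_e = A_n). φR_n = 0.75 × 450 × 1340 = 452.3 kN.
Governing: min(1009.7, 1429.7, 452.3) = 452.3 kN → net-section rupture.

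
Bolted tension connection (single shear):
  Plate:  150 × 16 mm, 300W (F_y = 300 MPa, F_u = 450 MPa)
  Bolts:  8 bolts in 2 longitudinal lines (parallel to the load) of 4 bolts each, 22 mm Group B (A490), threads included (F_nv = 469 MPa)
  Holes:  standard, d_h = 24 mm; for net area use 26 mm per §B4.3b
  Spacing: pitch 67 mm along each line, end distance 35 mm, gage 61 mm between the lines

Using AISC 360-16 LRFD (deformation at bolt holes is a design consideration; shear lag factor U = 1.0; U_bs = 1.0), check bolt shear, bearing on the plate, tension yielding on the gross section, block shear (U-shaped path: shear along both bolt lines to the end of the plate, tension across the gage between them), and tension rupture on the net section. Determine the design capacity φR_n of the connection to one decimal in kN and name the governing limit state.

529.2 kN (net-section rupture governs)

Bolt shear: A_b = π(22)²/4 = 380.13 mm². φR_n = 0.75 × 469 × 380.13 × 8 × 1 = 1069.7 kN.
Bearing (16 mm plate, F_u = 450 MPa): end bolts L_c = 35 − 24/2 = 23, R_n = min(1.2×23×16×450, 2.4×22×16×450) = 198.72 kN/bolt; interior L_c = 67 − 24 = 43, R_n = 371.52 kN/bolt. φR_n = 0.75 × (2×198.72 + 6×371.52) = 1969.9 kN.
Tension yield (gross): A_g = 150×16 = 2400 mm². φR_n = 0.90 × 300 × 2400 = 648.0 kN.
Block shear: shear path 2×[35+3×67] = 2×236 mm, A_gv = 7552, A_nv = 2×(236 − 3.5×26)×16 = 4640 mm²; tension across gage: (61 − 1×26)×16 = 560 mm². R_n = min(0.6×450×4640, 0.6×300×7552) + 1.0×450×560 = min(1252.8, 1359.4) + 252 = 1504.8 kN. φR_n = 0.75 × 1504.8 = 1128.6 kN.
Tension rupture (net): A_n = (150 − 2×26)×16 = 1568 mm² (U = 1.0, A_e = A_n). φR_n = 0.75 × 450 × 1568 = 529.2 kN.
Governing: min(1069.7, 1969.9, 648.0, 1128.6, 529.2) = 529.2 kN → net-section rupture.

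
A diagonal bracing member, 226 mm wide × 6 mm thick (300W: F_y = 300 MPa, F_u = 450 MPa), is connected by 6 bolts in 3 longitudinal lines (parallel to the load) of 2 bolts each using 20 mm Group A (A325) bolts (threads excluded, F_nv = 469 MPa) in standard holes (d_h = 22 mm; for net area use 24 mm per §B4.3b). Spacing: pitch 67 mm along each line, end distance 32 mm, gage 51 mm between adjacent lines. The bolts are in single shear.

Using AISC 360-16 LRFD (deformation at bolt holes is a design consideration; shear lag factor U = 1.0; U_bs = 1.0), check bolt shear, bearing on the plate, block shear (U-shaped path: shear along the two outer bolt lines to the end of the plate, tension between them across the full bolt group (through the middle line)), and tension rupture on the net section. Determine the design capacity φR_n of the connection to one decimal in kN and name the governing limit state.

Bolt shear: A_b = π(20)²/4 = 314.16 mm². φR_n = 0.75 × 469 × 314.16 × 6 × 1 = 663.0 kN.
Bearing (6 mm plate, F_u = 450 MPa): end bolts L_c = 32 − 22/2 = 21, R_n = min(1.2×21×6×450, 2.4×20×6×450) = 68.04 kN/bolt; interior L_c = 67 − 22 = 45, R_n = 129.6 kN/bolt. φR_n = 0.75 × (3×68.04 + 3×129.6) = 444.7 kN.
Block shear: shear path 2×[32+1×67] = 2×99 mm, A_gv = 1188, A_nv = 2×(99 − 1.5×24)×6 = 756 mm²; tension across gage: (102 − 2×24)×6 = 324 mm². R_n = min(0.6×450×756, 0.6×300×1188) + 1.0×450×324 = min(204.12, 213.84) + 145.8 = 349.92 kN. φR_n = 0.75 × 349.92 = 262.4 kN.
Tension rupture (net): A_n = (226 − 3×24)×6 = 924 mm² (U = 1.0, A_e = A_n). φR_n = 0.75 × 450 × 924 = 311.9 kN.
Governing: min(663.0, 444.7, 262.4, 311.9) = 262.4 kN → block shear.

262.4 kN (block shear governs)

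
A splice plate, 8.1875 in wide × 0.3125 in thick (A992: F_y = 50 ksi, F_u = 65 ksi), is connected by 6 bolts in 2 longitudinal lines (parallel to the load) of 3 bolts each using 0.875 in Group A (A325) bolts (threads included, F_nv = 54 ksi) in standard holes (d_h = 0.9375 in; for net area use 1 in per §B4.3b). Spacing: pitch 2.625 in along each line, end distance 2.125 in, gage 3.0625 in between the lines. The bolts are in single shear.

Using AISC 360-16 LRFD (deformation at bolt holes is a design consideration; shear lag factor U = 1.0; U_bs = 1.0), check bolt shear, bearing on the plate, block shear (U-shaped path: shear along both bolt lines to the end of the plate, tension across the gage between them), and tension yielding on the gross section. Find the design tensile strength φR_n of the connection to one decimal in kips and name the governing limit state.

115.1 kips (gross-section yield governs)

Bolt shear: A_b = π(0.875)²/4 = 0.60132 in². φR_n = 0.75 × 54 × 0.60132 × 6 × 1 = 146.1 kips.
Bearing (0.3125 in plate, F_u = 65 ksi): end bolts L_c = 2.125 − 0.9375/2 = 1.65625, R_n = min(1.2×1.65625×0.3125×65, 2.4×0.875×0.3125×65) = 40.371 kips/bolt; interior L_c = 2.625 − 0.9375 = 1.6875, R_n = 41.133 kips/bolt. φR_n = 0.75 × (2×40.371 + 4×41.133) = 184.0 kips.
Block shear: shear path 2×[2.125+2×2.625] = 2×7.375 in, A_gv = 4.6094, A_nv = 2×(7.375 − 2.5×1)×0.3125 = 3.0469 in²; tension across gage: (3.0625 − 1×1)×0.3125 = 0.64453 in². R_n = min(0.6×65×3.0469, 0.6×50×4.6094) + 1.0×65×0.64453 = min(118.83, 138.28) + 41.894 = 160.72 kips. φR_n = 0.75 × 160.72 = 120.5 kips.
Tension yield (gross): A_g = 8.1875×0.3125 = 2.5586 in². φR_n = 0.90 × 50 × 2.5586 = 115.1 kips.
Governing: min(146.1, 184.0, 120.5, 115.1) = 115.1 kips → gross-section yield.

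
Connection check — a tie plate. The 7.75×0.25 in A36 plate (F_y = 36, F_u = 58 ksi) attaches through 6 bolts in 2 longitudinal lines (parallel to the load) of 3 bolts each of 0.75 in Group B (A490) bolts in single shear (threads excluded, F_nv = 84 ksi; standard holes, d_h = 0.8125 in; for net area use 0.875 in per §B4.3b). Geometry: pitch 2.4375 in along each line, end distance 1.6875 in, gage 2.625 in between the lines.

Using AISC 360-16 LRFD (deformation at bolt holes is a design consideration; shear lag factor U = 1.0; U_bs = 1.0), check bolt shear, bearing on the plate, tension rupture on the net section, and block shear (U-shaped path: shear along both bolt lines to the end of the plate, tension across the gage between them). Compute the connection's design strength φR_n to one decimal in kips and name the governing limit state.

Bolt shear: A_b = π(0.75)²/4 = 0.44179 in². φR_n = 0.75 × 84 × 0.44179 × 6 × 1 = 167.0 kips.
Bearing (0.25 in plate, F_u = 58 ksi): end bolts L_c = 1.6875 − 0.8125/2 = 1.28125, R_n = min(1.2×1.28125×0.25×58, 2.4×0.75×0.25×58) = 22.294 kips/bolt; interior L_c = 2.4375 − 0.8125 = 1.625, R_n = 26.1 kips/bolt. φR_n = 0.75 × (2×22.294 + 4×26.1) = 111.7 kips.
Tension rupture (net): A_n = (7.75 − 2×0.875)×0.25 = 1.5 in² (U = 1.0, A_e = A_n). φR_n = 0.75 × 58 × 1.5 = 65.3 kips.
Block shear: shear path 2×[1.6875+2×2.4375] = 2×6.5625 in, A_gv = 3.2813, A_nv = 2×(6.5625 − 2.5×0.875)×0.25 = 2.1875 in²; tension across gage: (2.625 − 1×0.875)×0.25 = 0.4375 in². R_n = min(0.6×58×2.1875, 0.6×36×3.2813) + 1.0×58×0.4375 = min(76.125, 70.876) + 25.375 = 96.251 kips. φR_n = 0.75 × 96.251 = 72.2 kips.
Governing: min(167.0, 111.7, 65.3, 72.2) = 65.3 kips → net-section rupture.

65.3 kips (net-section rupture governs)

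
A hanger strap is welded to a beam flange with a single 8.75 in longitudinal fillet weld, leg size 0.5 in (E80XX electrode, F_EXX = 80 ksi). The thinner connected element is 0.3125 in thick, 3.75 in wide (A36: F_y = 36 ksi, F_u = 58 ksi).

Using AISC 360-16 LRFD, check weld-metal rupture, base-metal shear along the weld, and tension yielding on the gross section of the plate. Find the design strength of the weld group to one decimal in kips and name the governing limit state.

Weld metal: throat = 0.707×0.5 = 0.3535 in, L = 8.75 in. φR_n = 0.75 × 0.6 × 80 × 0.3535 × 8.75 = 111.4 kips.
Base metal shear (0.3125 in plate): yield φR_n = 1.0×0.6×36×0.3125×8.75 = 59.1 kips; rupture φR_n = 0.75×0.6×58×0.3125×8.75 = 71.4 kips; take 59.1 kips (yield).
Tension yield (gross): A_g = 3.75×0.3125 = 1.1719 in². φR_n = 0.90 × 36 × 1.1719 = 38.0 kips.
Governing: min(111.4, 59.1, 38.0) = 38.0 kips → gross-section yield.

38.0 kips (gross-section yield governs)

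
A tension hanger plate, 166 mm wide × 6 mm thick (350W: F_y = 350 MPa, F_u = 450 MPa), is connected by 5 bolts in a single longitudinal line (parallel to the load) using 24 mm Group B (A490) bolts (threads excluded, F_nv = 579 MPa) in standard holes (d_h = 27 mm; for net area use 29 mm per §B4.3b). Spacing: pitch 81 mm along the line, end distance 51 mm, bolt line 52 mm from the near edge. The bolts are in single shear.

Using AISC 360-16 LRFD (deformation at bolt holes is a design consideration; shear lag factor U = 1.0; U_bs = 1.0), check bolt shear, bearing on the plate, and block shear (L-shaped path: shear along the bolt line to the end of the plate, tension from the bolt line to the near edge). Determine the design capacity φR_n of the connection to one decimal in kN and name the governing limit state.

373.0 kN (block shear governs)

Bolt shear: A_b = π(24)²/4 = 452.39 mm². φR_n = 0.75 × 579 × 452.39 × 5 × 1 = 982.3 kN.
Bearing (6 mm plate, F_u = 450 MPa): end bolts L_c = 51 − 27/2 = 37.5, R_n = min(1.2×37.5×6×450, 2.4×24×6×450) = 121.5 kN/bolt; interior L_c = 81 − 27 = 54, R_n = 155.52 kN/bolt. φR_n = 0.75 × (1×121.5 + 4×155.52) = 557.7 kN.
Block shear: shear path 1×[51+4×81] = 1×375 mm, A_gv = 2250, A_nv = 1×(375 − 4.5×29)×6 = 1467 mm²; tension to near edge: (52 − 0.5×29)×6 = 225 mm². R_n = min(0.6×450×1467, 0.6×350×2250) + 1.0×450×225 = min(396.09, 472.5) + 101.25 = 497.34 kN. φR_n = 0.75 × 497.34 = 373.0 kN.
Governing: min(982.3, 557.7, 373.0) = 373.0 kN → block shear.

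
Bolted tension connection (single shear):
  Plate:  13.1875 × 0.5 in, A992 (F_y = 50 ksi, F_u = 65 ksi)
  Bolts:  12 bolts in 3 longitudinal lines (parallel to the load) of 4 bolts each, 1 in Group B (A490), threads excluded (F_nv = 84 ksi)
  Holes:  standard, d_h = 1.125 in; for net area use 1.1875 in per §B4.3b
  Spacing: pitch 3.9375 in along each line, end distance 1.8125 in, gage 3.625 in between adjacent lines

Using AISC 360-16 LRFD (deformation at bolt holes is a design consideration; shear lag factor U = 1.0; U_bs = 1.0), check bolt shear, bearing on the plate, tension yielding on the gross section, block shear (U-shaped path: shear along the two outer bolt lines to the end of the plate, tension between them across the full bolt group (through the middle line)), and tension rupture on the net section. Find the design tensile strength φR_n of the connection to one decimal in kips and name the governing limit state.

Bolt shear: A_b = π(1)²/4 = 0.7854 in². φR_n = 0.75 × 84 × 0.7854 × 12 × 1 = 593.8 kips.
Bearing (0.5 in plate, F_u = 65 ksi): end bolts L_c = 1.8125 − 1.125/2 = 1.25, R_n = min(1.2×1.25×0.5×65, 2.4×1×0.5×65) = 48.75 kips/bolt; interior L_c = 3.9375 − 1.125 = 2.8125, R_n = 78 kips/bolt. φR_n = 0.75 × (3×48.75 + 9×78) = 636.2 kips.
Tension yield (gross): A_g = 13.1875×0.5 = 6.5938 in². φR_n = 0.90 × 50 × 6.5938 = 296.7 kips.
Block shear: shear path 2×[1.8125+3×3.9375] = 2×13.625 in, A_gv = 13.625, A_nv = 2×(13.625 − 3.5×1.1875)×0.5 = 9.4688 in²; tension across gage: (7.25 − 2×1.1875)×0.5 = 2.4375 in². R_n = min(0.6×65×9.4688, 0.6×50×13.625) + 1.0×65×2.4375 = min(369.28, 408.75) + 158.44 = 527.72 kips. φR_n = 0.75 × 527.72 = 395.8 kips.
Tension rupture (net): A_n = (13.1875 − 3×1.1875)×0.5 = 4.8125 in² (U = 1.0, A_e = A_n). φR_n = 0.75 × 65 × 4.8125 = 234.6 kips.
Governing: min(593.8, 636.2, 296.7, 395.8, 234.6) = 234.6 kips → net-section rupture.

234.6 kips (net-section rupture governs)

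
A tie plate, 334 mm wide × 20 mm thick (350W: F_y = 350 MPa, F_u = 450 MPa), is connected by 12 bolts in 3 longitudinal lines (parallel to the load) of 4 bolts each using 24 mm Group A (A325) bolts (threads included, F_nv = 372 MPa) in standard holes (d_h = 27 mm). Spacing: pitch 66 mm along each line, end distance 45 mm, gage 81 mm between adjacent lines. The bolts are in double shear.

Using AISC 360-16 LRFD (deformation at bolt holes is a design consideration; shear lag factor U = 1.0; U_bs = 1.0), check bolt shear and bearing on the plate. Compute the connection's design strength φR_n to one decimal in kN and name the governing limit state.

Bolt shear: A_b = π(24)²/4 = 452.39 mm². φR_n = 0.75 × 372 × 452.39 × 12 × 2 = 3029.2 kN.
Bearing (20 mm plate, F_u = 450 MPa): end bolts L_c = 45 − 27/2 = 31.5, R_n = min(1.2×31.5×20×450, 2.4×24×20×450) = 340.2 kN/bolt; interior L_c = 66 − 27 = 39, R_n = 421.2 kN/bolt. φR_n = 0.75 × (3×340.2 + 9×421.2) = 3608.6 kN.
Governing: min(3029.2, 3608.6) = 3029.2 kN → bolt shear.

3029.2 kN (bolt shear governs)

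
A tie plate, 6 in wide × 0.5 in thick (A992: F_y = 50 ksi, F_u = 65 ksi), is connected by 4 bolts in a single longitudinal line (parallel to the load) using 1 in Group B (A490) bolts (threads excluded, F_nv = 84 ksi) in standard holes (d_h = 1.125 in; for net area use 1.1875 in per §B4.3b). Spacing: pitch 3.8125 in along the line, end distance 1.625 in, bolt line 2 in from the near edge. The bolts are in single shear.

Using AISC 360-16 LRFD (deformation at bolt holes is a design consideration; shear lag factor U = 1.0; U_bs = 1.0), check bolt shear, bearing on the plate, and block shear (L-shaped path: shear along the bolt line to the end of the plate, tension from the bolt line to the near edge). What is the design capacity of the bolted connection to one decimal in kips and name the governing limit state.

Bolt shear: A_b = π(1)²/4 = 0.7854 in². φR_n = 0.75 × 84 × 0.7854 × 4 × 1 = 197.9 kips.
Bearing (0.5 in plate, F_u = 65 ksi): end bolts L_c = 1.625 − 1.125/2 = 1.0625, R_n = min(1.2×1.0625×0.5×65, 2.4×1×0.5×65) = 41.438 kips/bolt; interior L_c = 3.8125 − 1.125 = 2.6875, R_n = 78 kips/bolt. φR_n = 0.75 × (1×41.438 + 3×78) = 206.6 kips.
Block shear: shear path 1×[1.625+3×3.8125] = 1×13.0625 in, A_gv = 6.5313, A_nv = 1×(13.0625 − 3.5×1.1875)×0.5 = 4.4531 in²; tension to near edge: (2 − 0.5×1.1875)×0.5 = 0.70313 in². R_n = min(0.6×65×4.4531, 0.6×50×6.5313) + 1.0×65×0.70313 = min(173.67, 195.94) + 45.703 = 219.37 kips. φR_n = 0.75 × 219.37 = 164.5 kips.
Governing: min(197.9, 206.6, 164.5) = 164.5 kips → block shear.

164.5 kips (block shear governs)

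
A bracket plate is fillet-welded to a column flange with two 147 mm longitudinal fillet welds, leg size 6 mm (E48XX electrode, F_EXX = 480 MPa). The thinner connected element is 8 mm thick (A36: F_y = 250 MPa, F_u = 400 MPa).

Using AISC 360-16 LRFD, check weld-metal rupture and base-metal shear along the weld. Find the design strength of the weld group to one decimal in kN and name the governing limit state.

Weld metal: throat = 0.707×6 = 4.242 mm, L = 2×147 = 294 mm. φR_n = 0.75 × 0.6 × 480 × 4.242 × 294 = 269.4 kN.
Base metal shear (8 mm plate): yield φR_n = 1.0×0.6×250×8×294 = 352.8 kN; rupture φR_n = 0.75×0.6×400×8×294 = 423.4 kN; take 352.8 kN (yield).
Governing: min(269.4, 352.8) = 269.4 kN → weld metal.

269.4 kN (weld metal governs)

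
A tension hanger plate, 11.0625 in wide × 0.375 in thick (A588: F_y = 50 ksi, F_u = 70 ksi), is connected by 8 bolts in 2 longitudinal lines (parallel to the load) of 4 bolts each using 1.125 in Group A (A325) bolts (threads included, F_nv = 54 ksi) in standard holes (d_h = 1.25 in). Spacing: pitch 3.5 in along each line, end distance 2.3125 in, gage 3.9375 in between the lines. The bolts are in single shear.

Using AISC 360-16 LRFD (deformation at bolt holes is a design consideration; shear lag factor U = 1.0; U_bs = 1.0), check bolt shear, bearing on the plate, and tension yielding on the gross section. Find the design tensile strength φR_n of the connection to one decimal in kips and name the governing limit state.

Bolt shear: A_b = π(1.125)²/4 = 0.99402 in². φR_n = 0.75 × 54 × 0.99402 × 8 × 1 = 322.1 kips.
Bearing (0.375 in plate, F_u = 70 ksi): end bolts L_c = 2.3125 − 1.25/2 = 1.6875, R_n = min(1.2×1.6875×0.375×70, 2.4×1.125×0.375×70) = 53.156 kips/bolt; interior L_c = 3.5 − 1.25 = 2.25, R_n = 70.875 kips/bolt. φR_n = 0.75 × (2×53.156 + 6×70.875) = 398.7 kips.
Tension yield (gross): A_g = 11.0625×0.375 = 4.1484 in². φR_n = 0.90 × 50 × 4.1484 = 186.7 kips.
Governing: min(322.1, 398.7, 186.7) = 186.7 kips → gross-section yield.

186.7 kips (gross-section yield governs)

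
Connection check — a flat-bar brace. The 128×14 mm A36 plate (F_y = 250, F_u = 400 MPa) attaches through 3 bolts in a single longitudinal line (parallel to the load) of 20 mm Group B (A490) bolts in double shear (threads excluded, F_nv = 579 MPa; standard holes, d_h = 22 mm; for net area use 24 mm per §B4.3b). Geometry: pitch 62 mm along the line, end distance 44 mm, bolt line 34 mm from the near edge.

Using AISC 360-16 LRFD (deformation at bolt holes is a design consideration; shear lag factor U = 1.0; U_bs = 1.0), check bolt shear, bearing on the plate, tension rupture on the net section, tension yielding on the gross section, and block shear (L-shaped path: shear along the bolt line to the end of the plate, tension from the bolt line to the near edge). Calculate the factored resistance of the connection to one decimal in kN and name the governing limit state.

357.0 kN (block shear governs)

Bolt shear: A_b = π(20)²/4 = 314.16 mm². φR_n = 0.75 × 579 × 314.16 × 3 × 2 = 818.5 kN.
Bearing (14 mm plate, F_u = 400 MPa): end bolts L_c = 44 − 22/2 = 33, R_n = min(1.2×33×14×400, 2.4×20×14×400) = 221.76 kN/bolt; interior L_c = 62 − 22 = 40, R_n = 268.8 kN/bolt. φR_n = 0.75 × (1×221.76 + 2×268.8) = 569.5 kN.
Tension rupture (net): A_n = (128 − 1×24)×14 = 1456 mm² (U = 1.0, A_e = A_n). φR_n = 0.75 × 400 × 1456 = 436.8 kN.
Tension yield (gross): A_g = 128×14 = 1792 mm². φR_n = 0.90 × 250 × 1792 = 403.2 kN.
Block shear: shear path 1×[44+2×62] = 1×168 mm, A_gv = 2352, A_nv = 1×(168 − 2.5×24)×14 = 1512 mm²; tension to near edge: (34 − 0.5×24)×14 = 308 mm². R_n = min(0.6×400×1512, 0.6×250×2352) + 1.0×400×308 = min(362.88, 352.8) + 123.2 = 476 kN. φR_n = 0.75 × 476 = 357.0 kN.
Governing: min(818.5, 569.5, 436.8, 403.2, 357.0) = 357.0 kN → block shear.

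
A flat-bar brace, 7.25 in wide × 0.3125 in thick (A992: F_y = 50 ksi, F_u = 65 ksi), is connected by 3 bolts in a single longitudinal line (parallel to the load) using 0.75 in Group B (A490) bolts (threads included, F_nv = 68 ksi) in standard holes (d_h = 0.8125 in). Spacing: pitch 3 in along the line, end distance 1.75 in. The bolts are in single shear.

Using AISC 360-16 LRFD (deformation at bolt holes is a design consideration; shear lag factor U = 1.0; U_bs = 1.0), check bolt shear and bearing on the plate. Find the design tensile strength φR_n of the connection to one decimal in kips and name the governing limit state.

67.6 kips (bolt shear governs)

Bolt shear: A_b = π(0.75)²/4 = 0.44179 in². φR_n = 0.75 × 68 × 0.44179 × 3 × 1 = 67.6 kips.
Bearing (0.3125 in plate, F_u = 65 ksi): end bolts L_c = 1.75 − 0.8125/2 = 1.34375, R_n = min(1.2×1.34375×0.3125×65, 2.4×0.75×0.3125×65) = 32.754 kips/bolt; interior L_c = 3 − 0.8125 = 2.1875, R_n = 36.563 kips/bolt. φR_n = 0.75 × (1×32.754 + 2×36.563) = 79.4 kips.
Governing: min(67.6, 79.4) = 67.6 kips → bolt shear.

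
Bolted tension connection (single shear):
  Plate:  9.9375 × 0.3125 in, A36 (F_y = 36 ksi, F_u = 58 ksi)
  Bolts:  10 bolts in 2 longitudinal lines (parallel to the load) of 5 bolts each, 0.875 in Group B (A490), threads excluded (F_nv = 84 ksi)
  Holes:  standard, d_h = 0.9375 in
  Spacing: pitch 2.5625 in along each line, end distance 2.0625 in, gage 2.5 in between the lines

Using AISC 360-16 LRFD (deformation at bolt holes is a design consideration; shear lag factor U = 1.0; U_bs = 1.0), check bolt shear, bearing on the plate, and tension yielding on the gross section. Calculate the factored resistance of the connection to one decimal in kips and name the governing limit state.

Bolt shear: A_b = π(0.875)²/4 = 0.60132 in². φR_n = 0.75 × 84 × 0.60132 × 10 × 1 = 378.8 kips.
Bearing (0.3125 in plate, F_u = 58 ksi): end bolts L_c = 2.0625 − 0.9375/2 = 1.59375, R_n = min(1.2×1.59375×0.3125×58, 2.4×0.875×0.3125×58) = 34.664 kips/bolt; interior L_c = 2.5625 − 0.9375 = 1.625, R_n = 35.344 kips/bolt. φR_n = 0.75 × (2×34.664 + 8×35.344) = 264.1 kips.
Tension yield (gross): A_g = 9.9375×0.3125 = 3.1055 in². φR_n = 0.90 × 36 × 3.1055 = 100.6 kips.
Governing: min(378.8, 264.1, 100.6) = 100.6 kips → gross-section yield.

100.6 kips (gross-section yield governs)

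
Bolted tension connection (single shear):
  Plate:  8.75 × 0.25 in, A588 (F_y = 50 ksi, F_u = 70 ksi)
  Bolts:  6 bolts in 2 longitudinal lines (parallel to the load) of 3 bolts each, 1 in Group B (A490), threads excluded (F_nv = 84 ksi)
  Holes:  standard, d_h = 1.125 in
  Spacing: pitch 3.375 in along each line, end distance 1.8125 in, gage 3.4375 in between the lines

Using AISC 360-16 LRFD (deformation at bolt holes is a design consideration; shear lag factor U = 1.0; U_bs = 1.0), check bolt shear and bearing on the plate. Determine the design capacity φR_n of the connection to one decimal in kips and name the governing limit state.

Bolt shear: A_b = π(1)²/4 = 0.7854 in². φR_n = 0.75 × 84 × 0.7854 × 6 × 1 = 296.9 kips.
Bearing (0.25 in plate, F_u = 70 ksi): end bolts L_c = 1.8125 − 1.125/2 = 1.25, R_n = min(1.2×1.25×0.25×70, 2.4×1×0.25×70) = 26.25 kips/bolt; interior L_c = 3.375 − 1.125 = 2.25, R_n = 42 kips/bolt. φR_n = 0.75 × (2×26.25 + 4×42) = 165.4 kips.
Governing: min(296.9, 165.4) = 165.4 kips → bearing.

165.4 kips (bearing governs)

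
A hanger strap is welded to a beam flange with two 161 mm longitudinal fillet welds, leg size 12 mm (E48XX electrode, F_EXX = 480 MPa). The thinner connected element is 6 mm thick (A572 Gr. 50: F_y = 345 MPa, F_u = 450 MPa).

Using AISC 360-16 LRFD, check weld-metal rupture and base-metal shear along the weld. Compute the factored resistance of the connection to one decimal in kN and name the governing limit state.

391.2 kN (base-metal shear governs)

Weld metal: throat = 0.707×12 = 8.484 mm, L = 2×161 = 322 mm. φR_n = 0.75 × 0.6 × 480 × 8.484 × 322 = 590.1 kN.
Base metal shear (6 mm plate): yield φR_n = 1.0×0.6×345×6×322 = 399.9 kN; rupture φR_n = 0.75×0.6×450×6×322 = 391.2 kN; take 391.2 kN (rupture).
Governing: min(590.1, 391.2) = 391.2 kN → base-metal shear.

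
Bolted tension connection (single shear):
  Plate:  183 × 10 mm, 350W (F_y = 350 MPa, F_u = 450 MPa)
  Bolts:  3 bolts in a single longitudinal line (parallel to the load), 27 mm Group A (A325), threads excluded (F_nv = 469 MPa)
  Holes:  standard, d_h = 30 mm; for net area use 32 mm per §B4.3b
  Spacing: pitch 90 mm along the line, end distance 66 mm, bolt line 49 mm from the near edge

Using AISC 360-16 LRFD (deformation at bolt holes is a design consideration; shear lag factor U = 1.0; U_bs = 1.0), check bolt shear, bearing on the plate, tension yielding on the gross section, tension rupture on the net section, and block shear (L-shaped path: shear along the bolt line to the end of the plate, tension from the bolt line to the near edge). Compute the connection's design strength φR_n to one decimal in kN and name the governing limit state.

Bolt shear: A_b = π(27)²/4 = 572.56 mm². φR_n = 0.75 × 469 × 572.56 × 3 × 1 = 604.2 kN.
Bearing (10 mm plate, F_u = 450 MPa): end bolts L_c = 66 − 30/2 = 51, R_n = min(1.2×51×10×450, 2.4×27×10×450) = 275.4 kN/bolt; interior L_c = 90 − 30 = 60, R_n = 291.6 kN/bolt. φR_n = 0.75 × (1×275.4 + 2×291.6) = 644.0 kN.
Tension yield (gross): A_g = 183×10 = 1830 mm². φR_n = 0.90 × 350 × 1830 = 576.5 kN.
Tension rupture (net): A_n = (183 − 1×32)×10 = 1510 mm² (U = 1.0, A_e = A_n). φR_n = 0.75 × 450 × 1510 = 509.6 kN.
Block shear: shear path 1×[66+2×90] = 1×246 mm, A_gv = 2460, A_nv = 1×(246 − 2.5×32)×10 = 1660 mm²; tension to near edge: (49 − 0.5×32)×10 = 330 mm². R_n = min(0.6×450×1660, 0.6×350×2460) + 1.0×450×330 = min(448.2, 516.6) + 148.5 = 596.7 kN. φR_n = 0.75 × 596.7 = 447.5 kN.
Governing: min(604.2, 644.0, 576.5, 509.6, 447.5) = 447.5 kN → block shear.

447.5 kN (block shear governs)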